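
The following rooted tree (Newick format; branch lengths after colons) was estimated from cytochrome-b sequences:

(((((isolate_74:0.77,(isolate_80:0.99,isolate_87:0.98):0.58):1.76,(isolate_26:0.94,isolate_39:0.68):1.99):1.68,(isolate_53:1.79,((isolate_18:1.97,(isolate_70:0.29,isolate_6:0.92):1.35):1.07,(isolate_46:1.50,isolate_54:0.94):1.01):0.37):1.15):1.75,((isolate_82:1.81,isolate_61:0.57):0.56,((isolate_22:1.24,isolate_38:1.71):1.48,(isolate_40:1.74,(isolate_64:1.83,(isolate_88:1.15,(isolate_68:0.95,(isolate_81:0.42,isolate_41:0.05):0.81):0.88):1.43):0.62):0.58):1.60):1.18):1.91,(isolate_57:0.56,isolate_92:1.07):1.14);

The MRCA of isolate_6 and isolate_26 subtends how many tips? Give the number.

11

The MRCA of isolate_6 and isolate_26 is the node subtending (((isolate_74,(isolate_80,isolate_87)),(isolate_26,isolate_39)),(isolate_53,((isolate_18,(isolate_70,isolate_6)),(isolate_46,isolate_54)))).
That clade contains 11 terminal taxa: isolate_18, isolate_26, isolate_39, isolate_46, isolate_53, isolate_54, isolate_6, isolate_70, isolate_74, isolate_80, isolate_87.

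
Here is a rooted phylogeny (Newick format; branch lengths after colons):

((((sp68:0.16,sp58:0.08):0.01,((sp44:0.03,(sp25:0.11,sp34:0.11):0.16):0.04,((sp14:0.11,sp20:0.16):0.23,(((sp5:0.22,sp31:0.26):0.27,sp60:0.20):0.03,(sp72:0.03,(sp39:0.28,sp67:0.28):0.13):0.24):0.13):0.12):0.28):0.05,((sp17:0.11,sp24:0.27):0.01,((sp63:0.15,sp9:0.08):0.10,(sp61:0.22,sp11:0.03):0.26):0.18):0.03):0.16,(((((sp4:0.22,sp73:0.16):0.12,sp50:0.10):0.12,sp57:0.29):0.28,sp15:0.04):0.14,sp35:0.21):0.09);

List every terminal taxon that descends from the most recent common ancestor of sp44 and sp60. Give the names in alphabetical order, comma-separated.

Tracing sp44: it sits inside (sp44,(sp25,sp34)).
Tracing sp60: it sits inside ((sp5,sp31),sp60).
The smallest clade enclosing both is ((sp44,(sp25,sp34)),((sp14,sp20),(((sp5,sp31),sp60),(sp72,(sp39,sp67))))); the answer is its 11 terminal taxa in alphabetical order.

sp14, sp20, sp25, sp31, sp34, sp39, sp44, sp5, sp60, sp67, sp72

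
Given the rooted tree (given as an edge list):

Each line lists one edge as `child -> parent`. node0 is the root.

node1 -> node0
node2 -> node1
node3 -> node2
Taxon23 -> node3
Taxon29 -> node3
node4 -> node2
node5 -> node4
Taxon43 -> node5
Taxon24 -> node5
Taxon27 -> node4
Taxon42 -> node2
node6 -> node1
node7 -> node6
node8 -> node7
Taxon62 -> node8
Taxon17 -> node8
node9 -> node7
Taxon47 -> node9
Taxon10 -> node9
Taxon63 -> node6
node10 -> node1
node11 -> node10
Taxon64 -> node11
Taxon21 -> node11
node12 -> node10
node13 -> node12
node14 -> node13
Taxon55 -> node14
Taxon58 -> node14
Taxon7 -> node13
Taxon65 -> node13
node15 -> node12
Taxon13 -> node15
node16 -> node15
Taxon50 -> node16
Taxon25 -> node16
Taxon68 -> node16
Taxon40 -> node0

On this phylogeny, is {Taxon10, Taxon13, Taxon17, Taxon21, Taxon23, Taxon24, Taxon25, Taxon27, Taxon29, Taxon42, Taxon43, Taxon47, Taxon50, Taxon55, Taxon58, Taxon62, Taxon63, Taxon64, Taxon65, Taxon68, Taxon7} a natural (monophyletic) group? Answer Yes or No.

The most recent common ancestor of these taxa subtends (((Taxon23,Taxon29),((Taxon43,Taxon24),Taxon27),Taxon42),(((Taxon62,Taxon17),(Taxon47,Taxon10)),Taxon63),((Taxon64,Taxon21),(((Taxon55,Taxon58),Taxon7,Taxon65),(Taxon13,(Taxon50,Taxon25,Taxon68))))).
That clade has exactly 21 tips — every listed taxon and nothing else — so the group is monophyletic.

Yes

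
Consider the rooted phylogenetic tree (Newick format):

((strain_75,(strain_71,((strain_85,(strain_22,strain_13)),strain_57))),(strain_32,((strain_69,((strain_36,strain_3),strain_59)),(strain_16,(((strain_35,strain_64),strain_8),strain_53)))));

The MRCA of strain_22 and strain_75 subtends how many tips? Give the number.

The MRCA of strain_22 and strain_75 is the node subtending (strain_75,(strain_71,((strain_85,(strain_22,strain_13)),strain_57))).
That clade contains 6 terminal taxa: strain_13, strain_22, strain_57, strain_71, strain_75, strain_85.

6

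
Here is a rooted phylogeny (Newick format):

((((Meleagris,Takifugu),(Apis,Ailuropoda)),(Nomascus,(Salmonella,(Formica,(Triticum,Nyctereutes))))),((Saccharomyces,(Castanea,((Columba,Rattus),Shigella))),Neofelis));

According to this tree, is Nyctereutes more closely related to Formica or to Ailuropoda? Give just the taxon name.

Formica

The MRCA of Nyctereutes and Formica subtends (Formica,(Triticum,Nyctereutes)) (3 taxa).
The MRCA of Nyctereutes and Ailuropoda subtends (((Meleagris,Takifugu),(Apis,Ailuropoda)),(Nomascus,(Salmonella,(Formica,(Triticum,Nyctereutes))))) (9 taxa).
The first is nested inside the second, so Nyctereutes shares a more recent common ancestor with Formica.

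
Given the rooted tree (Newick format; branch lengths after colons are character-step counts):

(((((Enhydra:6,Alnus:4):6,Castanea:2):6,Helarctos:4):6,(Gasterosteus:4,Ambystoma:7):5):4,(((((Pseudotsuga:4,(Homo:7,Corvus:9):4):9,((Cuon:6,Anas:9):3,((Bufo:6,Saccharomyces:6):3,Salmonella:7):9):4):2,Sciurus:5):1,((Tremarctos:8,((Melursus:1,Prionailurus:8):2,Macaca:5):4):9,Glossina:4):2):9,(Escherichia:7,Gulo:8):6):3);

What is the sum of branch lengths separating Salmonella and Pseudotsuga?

The path runs Salmonella → … → MRCA → … → Pseudotsuga; the MRCA is the node subtending ((Pseudotsuga,(Homo,Corvus)),((Cuon,Anas),((Bufo,Saccharomyces),Salmonella))).
Branch lengths along that path: 7 + 9 + 4 + 9 + 4 = 33.

33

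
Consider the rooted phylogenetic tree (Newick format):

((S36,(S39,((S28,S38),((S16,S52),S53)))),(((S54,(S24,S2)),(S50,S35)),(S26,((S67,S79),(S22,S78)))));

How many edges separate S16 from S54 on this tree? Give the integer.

10

The MRCA of S16 and S54 is the root of the tree.
From S16 up to that node: 6 branches. From S54 up to the same node: 4 branches. Total: 6 + 4 = 10.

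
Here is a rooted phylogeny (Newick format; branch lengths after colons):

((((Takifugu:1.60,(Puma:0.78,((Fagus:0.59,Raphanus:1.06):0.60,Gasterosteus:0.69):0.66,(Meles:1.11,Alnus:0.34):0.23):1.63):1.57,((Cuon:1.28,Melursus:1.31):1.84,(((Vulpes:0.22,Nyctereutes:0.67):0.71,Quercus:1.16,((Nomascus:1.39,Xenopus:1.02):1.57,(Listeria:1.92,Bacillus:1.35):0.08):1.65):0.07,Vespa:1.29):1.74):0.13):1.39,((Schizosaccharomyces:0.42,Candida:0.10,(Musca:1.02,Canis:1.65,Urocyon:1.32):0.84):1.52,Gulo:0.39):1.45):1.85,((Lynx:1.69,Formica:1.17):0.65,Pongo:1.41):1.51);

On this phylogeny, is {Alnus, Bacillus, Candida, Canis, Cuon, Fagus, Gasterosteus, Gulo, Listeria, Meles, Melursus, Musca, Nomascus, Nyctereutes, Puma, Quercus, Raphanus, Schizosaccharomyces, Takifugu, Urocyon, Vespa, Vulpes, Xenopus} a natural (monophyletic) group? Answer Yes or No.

The most recent common ancestor of these taxa subtends (((Takifugu,(Puma,((Fagus,Raphanus),Gasterosteus),(Meles,Alnus))),((Cuon,Melursus),(((Vulpes,Nyctereutes),Quercus,((Nomascus,Xenopus),(Listeria,Bacillus))),Vespa))),((Schizosaccharomyces,Candida,(Musca,Canis,Urocyon)),Gulo)).
That clade has exactly 23 tips — every listed taxon and nothing else — so the group is monophyletic.

Yes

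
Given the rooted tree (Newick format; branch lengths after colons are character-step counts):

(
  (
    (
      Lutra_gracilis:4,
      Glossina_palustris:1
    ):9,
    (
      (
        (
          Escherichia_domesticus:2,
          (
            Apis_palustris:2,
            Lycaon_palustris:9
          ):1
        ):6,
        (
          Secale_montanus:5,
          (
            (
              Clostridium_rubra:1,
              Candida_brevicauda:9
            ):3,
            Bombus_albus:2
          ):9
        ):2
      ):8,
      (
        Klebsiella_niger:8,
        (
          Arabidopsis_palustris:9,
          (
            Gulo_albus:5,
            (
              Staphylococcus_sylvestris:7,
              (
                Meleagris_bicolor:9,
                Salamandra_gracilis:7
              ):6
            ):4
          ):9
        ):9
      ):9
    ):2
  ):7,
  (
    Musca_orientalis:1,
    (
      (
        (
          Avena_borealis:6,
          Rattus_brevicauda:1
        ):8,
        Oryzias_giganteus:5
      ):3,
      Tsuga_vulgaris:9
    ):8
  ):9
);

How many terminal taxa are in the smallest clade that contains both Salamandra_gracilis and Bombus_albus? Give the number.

The MRCA of Salamandra_gracilis and Bombus_albus is the node subtending (((Escherichia_domesticus,(Apis_palustris,Lycaon_palustris)),(Secale_montanus,((Clostridium_rubra,Candida_brevicauda),Bombus_albus))),(Klebsiella_niger,(Arabidopsis_palustris,(Gulo_albus,(Staphylococcus_sylvestris,(Meleagris_bicolor,Salamandra_gracilis)))))).
That clade contains 13 terminal taxa: Apis_palustris, Arabidopsis_palustris, Bombus_albus, Candida_brevicauda, Clostridium_rubra, Escherichia_domesticus, Gulo_albus, Klebsiella_niger, Lycaon_palustris, Meleagris_bicolor, Salamandra_gracilis, Secale_montanus, Staphylococcus_sylvestris.

13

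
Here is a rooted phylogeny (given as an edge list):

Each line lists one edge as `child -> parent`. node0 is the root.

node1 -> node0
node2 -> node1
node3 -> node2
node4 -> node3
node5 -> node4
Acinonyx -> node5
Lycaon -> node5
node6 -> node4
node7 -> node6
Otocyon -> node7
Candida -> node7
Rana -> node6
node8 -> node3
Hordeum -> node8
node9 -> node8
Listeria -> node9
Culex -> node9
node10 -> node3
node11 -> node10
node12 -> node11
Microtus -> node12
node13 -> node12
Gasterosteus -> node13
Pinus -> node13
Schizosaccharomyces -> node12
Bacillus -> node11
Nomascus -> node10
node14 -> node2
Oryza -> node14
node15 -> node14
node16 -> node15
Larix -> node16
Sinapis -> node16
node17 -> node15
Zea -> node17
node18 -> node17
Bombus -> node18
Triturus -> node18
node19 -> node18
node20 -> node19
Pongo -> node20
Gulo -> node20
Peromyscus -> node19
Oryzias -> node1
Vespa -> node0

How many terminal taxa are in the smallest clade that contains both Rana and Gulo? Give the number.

23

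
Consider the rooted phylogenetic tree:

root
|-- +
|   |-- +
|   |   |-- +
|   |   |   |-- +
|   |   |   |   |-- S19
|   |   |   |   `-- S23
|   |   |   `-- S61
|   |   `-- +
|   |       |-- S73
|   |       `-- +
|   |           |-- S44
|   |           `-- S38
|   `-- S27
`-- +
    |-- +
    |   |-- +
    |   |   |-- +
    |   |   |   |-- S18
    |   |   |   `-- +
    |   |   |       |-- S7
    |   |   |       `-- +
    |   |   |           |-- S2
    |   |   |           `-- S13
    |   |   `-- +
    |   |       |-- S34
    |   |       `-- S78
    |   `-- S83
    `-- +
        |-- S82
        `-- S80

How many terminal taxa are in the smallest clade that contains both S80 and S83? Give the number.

The MRCA of S80 and S83 is the node subtending ((((S18,(S7,(S2,S13))),(S34,S78)),S83),(S82,S80)).
That clade contains 9 terminal taxa: S13, S18, S2, S34, S7, S78, S80, S82, S83.

9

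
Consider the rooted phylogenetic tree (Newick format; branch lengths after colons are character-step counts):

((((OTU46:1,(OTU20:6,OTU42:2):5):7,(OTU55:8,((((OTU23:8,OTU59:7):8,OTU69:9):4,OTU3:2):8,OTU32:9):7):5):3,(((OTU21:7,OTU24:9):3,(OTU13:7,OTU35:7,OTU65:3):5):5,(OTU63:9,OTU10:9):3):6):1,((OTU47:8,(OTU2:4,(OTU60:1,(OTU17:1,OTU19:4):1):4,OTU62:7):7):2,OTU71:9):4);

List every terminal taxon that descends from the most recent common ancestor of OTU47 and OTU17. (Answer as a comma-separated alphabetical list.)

Tracing OTU47: it sits inside (OTU47,(OTU2,(OTU60,(OTU17,OTU19)),OTU62)).
Tracing OTU17: it sits inside (OTU17,OTU19).
The smallest clade enclosing both is (OTU47,(OTU2,(OTU60,(OTU17,OTU19)),OTU62)); the answer is its 6 terminal taxa in alphabetical order.

OTU17, OTU19, OTU2, OTU47, OTU60, OTU62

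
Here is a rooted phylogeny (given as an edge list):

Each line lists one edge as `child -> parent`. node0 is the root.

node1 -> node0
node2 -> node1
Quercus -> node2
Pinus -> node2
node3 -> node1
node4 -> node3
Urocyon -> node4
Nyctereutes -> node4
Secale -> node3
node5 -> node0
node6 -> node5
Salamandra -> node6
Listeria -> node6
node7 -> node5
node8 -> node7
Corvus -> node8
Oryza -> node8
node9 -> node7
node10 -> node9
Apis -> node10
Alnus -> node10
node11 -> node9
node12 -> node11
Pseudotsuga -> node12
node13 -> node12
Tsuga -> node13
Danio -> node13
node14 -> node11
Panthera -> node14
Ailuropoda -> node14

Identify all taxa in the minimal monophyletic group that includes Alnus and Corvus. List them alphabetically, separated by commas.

Tracing Alnus: it sits inside (Apis,Alnus).
Tracing Corvus: it sits inside (Corvus,Oryza).
The smallest clade enclosing both is ((Corvus,Oryza),((Apis,Alnus),((Pseudotsuga,(Tsuga,Danio)),(Panthera,Ailuropoda)))); the answer is its 9 terminal taxa in alphabetical order.

Ailuropoda, Alnus, Apis, Corvus, Danio, Oryza, Panthera, Pseudotsuga, Tsuga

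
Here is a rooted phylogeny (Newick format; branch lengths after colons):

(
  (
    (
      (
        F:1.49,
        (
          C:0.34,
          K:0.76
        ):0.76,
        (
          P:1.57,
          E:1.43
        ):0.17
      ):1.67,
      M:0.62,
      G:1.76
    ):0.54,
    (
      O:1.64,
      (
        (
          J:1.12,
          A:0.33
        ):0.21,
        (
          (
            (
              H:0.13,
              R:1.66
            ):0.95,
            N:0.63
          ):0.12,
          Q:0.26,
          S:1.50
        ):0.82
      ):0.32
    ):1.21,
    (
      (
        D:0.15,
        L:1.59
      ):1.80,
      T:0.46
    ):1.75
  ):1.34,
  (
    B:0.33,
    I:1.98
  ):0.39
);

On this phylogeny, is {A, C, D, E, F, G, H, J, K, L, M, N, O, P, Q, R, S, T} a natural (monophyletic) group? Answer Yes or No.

Yes

The most recent common ancestor of these taxa subtends (((F,(C,K),(P,E)),M,G),(O,((J,A),(((H,R),N),Q,S))),((D,L),T)).
That clade has exactly 18 tips — every listed taxon and nothing else — so the group is monophyletic.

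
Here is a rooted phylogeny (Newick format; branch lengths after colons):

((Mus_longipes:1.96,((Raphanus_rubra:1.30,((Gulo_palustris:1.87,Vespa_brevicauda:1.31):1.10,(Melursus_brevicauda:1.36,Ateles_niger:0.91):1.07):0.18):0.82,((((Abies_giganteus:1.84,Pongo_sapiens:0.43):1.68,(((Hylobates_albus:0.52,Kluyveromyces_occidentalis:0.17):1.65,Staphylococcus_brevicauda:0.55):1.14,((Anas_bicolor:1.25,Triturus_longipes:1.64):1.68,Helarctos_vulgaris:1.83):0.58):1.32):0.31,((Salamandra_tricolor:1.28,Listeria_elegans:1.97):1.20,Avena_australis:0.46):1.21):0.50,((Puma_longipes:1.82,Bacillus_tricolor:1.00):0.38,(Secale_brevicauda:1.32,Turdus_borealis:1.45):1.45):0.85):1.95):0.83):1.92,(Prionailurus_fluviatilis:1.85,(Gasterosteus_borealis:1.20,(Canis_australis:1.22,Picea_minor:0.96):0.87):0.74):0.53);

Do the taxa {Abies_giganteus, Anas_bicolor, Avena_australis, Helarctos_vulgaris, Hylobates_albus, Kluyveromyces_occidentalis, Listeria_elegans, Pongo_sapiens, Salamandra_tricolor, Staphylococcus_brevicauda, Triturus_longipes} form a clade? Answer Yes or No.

Yes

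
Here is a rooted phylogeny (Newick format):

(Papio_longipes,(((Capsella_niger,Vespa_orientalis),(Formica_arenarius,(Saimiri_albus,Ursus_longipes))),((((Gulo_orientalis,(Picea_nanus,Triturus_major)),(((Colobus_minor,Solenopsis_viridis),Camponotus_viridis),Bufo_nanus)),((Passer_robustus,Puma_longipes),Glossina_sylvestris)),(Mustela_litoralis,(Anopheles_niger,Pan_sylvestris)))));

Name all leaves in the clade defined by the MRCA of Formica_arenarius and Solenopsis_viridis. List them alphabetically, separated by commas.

Tracing Formica_arenarius: it sits inside (Formica_arenarius,(Saimiri_albus,Ursus_longipes)).
Tracing Solenopsis_viridis: it sits inside (Colobus_minor,Solenopsis_viridis).
The smallest clade enclosing both is (((Capsella_niger,Vespa_orientalis),(Formica_arenarius,(Saimiri_albus,Ursus_longipes))),((((Gulo_orientalis,(Picea_nanus,Triturus_major)),(((Colobus_minor,Solenopsis_viridis),Camponotus_viridis),Bufo_nanus)),((Passer_robustus,Puma_longipes),Glossina_sylvestris)),(Mustela_litoralis,(Anopheles_niger,Pan_sylvestris)))); the answer is its 18 terminal taxa in alphabetical order.

Anopheles_niger, Bufo_nanus, Camponotus_viridis, Capsella_niger, Colobus_minor, Formica_arenarius, Glossina_sylvestris, Gulo_orientalis, Mustela_litoralis, Pan_sylvestris, Passer_robustus, Picea_nanus, Puma_longipes, Saimiri_albus, Solenopsis_viridis, Triturus_major, Ursus_longipes, Vespa_orientalis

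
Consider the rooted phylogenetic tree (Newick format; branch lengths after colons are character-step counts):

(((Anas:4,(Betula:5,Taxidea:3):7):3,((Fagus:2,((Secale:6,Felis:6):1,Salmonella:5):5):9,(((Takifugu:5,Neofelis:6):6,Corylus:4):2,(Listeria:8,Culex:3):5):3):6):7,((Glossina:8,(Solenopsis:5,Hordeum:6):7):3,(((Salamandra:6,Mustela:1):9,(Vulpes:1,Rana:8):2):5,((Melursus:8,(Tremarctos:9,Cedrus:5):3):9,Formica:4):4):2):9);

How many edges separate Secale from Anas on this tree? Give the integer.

The MRCA of Secale and Anas is the node subtending ((Anas,(Betula,Taxidea)),((Fagus,((Secale,Felis),Salmonella)),(((Takifugu,Neofelis),Corylus),(Listeria,Culex)))).
From Secale up to that node: 5 branches. From Anas up to the same node: 2 branches. Total: 5 + 2 = 7.

7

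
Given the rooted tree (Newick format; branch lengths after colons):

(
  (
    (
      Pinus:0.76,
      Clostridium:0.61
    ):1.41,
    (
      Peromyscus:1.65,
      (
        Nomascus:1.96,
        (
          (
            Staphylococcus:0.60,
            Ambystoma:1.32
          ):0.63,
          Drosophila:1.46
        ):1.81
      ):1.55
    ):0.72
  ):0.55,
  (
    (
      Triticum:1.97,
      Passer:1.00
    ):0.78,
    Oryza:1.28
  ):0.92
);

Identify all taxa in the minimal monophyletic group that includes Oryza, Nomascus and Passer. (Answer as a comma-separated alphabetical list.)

Tracing Oryza: it sits inside ((Triticum,Passer),Oryza).
Tracing Nomascus: it sits inside (Nomascus,((Staphylococcus,Ambystoma),Drosophila)).
Tracing Passer: it sits inside (Triticum,Passer).
The smallest clade enclosing all 3 is the whole tree (their MRCA is the root), so the answer is all 10 tips in alphabetical order.

Ambystoma, Clostridium, Drosophila, Nomascus, Oryza, Passer, Peromyscus, Pinus, Staphylococcus, Triticum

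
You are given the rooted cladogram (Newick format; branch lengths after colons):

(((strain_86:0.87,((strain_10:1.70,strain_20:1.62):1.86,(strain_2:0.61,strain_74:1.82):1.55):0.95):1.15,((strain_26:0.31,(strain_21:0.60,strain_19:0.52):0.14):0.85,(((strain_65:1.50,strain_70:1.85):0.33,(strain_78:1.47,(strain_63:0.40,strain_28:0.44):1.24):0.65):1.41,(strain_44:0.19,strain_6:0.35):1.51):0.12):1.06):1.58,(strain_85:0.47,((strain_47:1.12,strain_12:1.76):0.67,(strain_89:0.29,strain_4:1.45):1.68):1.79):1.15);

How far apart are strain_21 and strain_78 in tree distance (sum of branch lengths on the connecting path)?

5.24

The path runs strain_21 → … → MRCA → … → strain_78; the MRCA is the node subtending ((strain_26,(strain_21,strain_19)),(((strain_65,strain_70),(strain_78,(strain_63,strain_28))),(strain_44,strain_6))).
Branch lengths along that path: 0.60 + 0.14 + 0.85 + 0.12 + 1.41 + 0.65 + 1.47 = 5.24.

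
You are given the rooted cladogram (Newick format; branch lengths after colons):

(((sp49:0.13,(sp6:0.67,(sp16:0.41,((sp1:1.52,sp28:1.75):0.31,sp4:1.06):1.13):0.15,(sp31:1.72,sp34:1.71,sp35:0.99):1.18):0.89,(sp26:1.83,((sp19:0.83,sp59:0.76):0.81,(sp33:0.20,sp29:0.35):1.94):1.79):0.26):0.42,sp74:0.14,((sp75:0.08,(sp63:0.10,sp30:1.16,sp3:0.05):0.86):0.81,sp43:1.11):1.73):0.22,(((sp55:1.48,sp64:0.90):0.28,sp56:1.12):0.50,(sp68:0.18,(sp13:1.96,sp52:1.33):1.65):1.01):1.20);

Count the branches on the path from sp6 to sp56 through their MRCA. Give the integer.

7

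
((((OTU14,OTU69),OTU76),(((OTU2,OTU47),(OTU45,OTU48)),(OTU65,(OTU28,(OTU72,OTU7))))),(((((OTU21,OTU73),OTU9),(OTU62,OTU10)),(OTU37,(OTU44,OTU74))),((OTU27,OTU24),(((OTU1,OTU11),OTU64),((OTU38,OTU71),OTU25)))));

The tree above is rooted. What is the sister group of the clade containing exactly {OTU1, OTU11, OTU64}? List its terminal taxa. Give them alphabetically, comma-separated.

The clade containing exactly {OTU1, OTU11, OTU64} attaches to the tree at the node subtending (((OTU1,OTU11),OTU64),((OTU38,OTU71),OTU25)).
The other lineage descending from that same node — the sister group — is ((OTU38,OTU71),OTU25); its 3 tips in alphabetical order are the answer.

OTU25, OTU38, OTU71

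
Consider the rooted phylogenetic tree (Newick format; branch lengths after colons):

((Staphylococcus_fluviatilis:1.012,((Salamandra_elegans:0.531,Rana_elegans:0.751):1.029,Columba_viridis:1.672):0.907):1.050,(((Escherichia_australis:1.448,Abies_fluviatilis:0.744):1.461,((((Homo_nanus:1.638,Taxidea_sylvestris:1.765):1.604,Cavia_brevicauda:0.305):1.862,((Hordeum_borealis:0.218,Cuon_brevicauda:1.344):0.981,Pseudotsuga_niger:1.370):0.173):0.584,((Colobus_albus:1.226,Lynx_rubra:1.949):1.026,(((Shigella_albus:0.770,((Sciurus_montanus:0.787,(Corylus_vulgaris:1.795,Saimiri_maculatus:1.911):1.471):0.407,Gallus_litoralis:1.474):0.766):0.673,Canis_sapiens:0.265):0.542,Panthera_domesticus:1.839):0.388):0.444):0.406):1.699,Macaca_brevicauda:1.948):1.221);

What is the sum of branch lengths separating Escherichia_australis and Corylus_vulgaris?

9.801

The path runs Escherichia_australis → … → MRCA → … → Corylus_vulgaris; the MRCA is the node subtending ((Escherichia_australis,Abies_fluviatilis),((((Homo_nanus,Taxidea_sylvestris),Cavia_brevicauda),((Hordeum_borealis,Cuon_brevicauda),Pseudotsuga_niger)),((Colobus_albus,Lynx_rubra),(((Shigella_albus,((Sciurus_montanus,(Corylus_vulgaris,Saimiri_maculatus)),Gallus_litoralis)),Canis_sapiens),Panthera_domesticus)))).
Branch lengths along that path: 1.448 + 1.461 + 0.406 + 0.444 + 0.388 + 0.542 + 0.673 + 0.766 + 0.407 + 1.471 + 1.795 = 9.801.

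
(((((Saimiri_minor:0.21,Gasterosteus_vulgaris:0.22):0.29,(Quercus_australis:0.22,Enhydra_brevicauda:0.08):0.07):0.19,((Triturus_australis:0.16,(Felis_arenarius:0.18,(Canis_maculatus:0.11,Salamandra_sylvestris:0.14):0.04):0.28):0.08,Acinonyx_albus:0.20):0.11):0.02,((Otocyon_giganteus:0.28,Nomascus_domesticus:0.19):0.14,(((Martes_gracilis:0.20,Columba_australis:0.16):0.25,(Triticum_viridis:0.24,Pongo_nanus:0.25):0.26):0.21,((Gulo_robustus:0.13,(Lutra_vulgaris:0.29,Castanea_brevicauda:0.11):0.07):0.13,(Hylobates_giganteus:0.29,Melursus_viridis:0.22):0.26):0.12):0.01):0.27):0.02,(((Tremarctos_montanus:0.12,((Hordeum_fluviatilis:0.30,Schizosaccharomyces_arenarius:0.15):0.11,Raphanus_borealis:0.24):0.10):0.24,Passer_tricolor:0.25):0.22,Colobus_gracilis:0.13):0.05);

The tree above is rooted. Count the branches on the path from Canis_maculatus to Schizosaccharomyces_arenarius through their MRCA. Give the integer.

The MRCA of Canis_maculatus and Schizosaccharomyces_arenarius is the root of the tree.
From Canis_maculatus up to that node: 7 branches. From Schizosaccharomyces_arenarius up to the same node: 6 branches. Total: 7 + 6 = 13.

13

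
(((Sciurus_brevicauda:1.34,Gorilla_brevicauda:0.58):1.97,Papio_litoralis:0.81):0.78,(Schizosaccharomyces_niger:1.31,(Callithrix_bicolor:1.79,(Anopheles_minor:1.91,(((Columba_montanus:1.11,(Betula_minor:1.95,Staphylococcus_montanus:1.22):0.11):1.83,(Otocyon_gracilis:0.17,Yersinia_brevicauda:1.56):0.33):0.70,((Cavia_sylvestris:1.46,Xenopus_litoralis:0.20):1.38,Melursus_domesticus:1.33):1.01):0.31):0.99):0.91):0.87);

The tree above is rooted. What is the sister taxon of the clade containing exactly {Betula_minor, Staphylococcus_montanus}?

Columba_montanus

The clade containing exactly {Betula_minor, Staphylococcus_montanus} attaches to the tree at the node subtending (Columba_montanus,(Betula_minor,Staphylococcus_montanus)).
The other lineage descending from that same node — the sister group — is the single tip Columba_montanus.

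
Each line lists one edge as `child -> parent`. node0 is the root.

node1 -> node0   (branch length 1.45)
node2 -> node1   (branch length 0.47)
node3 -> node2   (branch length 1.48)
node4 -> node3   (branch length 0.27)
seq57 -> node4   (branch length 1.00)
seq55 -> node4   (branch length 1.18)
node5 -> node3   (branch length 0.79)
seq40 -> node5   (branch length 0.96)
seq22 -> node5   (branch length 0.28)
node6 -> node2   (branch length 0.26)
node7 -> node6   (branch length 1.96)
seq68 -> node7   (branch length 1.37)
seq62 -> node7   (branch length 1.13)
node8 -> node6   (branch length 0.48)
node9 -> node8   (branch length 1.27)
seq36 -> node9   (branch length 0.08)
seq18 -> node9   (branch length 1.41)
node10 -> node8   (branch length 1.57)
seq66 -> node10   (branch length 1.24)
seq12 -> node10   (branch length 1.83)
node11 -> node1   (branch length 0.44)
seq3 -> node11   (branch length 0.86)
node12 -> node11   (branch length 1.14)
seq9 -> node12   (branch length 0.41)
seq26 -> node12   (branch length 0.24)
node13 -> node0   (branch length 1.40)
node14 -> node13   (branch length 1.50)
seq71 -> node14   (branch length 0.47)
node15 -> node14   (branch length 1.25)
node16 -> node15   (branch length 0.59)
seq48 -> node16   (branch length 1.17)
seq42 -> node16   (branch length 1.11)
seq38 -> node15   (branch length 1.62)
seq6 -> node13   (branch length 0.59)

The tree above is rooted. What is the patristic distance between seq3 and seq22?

4.32

The path runs seq3 → … → MRCA → … → seq22; the MRCA is the node subtending ((((seq57,seq55),(seq40,seq22)),((seq68,seq62),((seq36,seq18),(seq66,seq12)))),(seq3,(seq9,seq26))).
Branch lengths along that path: 0.86 + 0.44 + 0.47 + 1.48 + 0.79 + 0.28 = 4.32.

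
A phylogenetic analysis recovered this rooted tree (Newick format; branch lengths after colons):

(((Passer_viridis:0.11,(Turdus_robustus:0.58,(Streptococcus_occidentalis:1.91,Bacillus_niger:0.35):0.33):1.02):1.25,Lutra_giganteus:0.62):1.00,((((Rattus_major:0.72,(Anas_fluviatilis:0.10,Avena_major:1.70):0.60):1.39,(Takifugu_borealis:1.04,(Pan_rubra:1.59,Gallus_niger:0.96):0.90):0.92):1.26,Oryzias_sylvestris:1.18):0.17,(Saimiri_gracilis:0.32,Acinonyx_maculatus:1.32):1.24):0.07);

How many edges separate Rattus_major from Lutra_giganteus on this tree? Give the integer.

7

The MRCA of Rattus_major and Lutra_giganteus is the root of the tree.
From Rattus_major up to that node: 5 branches. From Lutra_giganteus up to the same node: 2 branches. Total: 5 + 2 = 7.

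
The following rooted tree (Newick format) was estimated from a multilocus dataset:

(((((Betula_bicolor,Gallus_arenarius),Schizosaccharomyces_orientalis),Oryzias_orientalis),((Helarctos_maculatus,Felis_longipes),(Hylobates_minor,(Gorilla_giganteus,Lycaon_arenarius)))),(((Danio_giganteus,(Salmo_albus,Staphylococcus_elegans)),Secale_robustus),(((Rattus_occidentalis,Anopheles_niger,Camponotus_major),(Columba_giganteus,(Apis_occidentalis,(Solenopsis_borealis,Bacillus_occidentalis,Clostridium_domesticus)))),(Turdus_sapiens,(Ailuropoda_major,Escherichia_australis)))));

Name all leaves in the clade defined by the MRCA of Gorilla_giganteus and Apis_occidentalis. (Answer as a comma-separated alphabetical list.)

Tracing Gorilla_giganteus: it sits inside (Gorilla_giganteus,Lycaon_arenarius).
Tracing Apis_occidentalis: it sits inside (Apis_occidentalis,(Solenopsis_borealis,Bacillus_occidentalis,Clostridium_domesticus)).
The smallest clade enclosing both is the whole tree (their MRCA is the root), so the answer is all 24 tips in alphabetical order.

Ailuropoda_major, Anopheles_niger, Apis_occidentalis, Bacillus_occidentalis, Betula_bicolor, Camponotus_major, Clostridium_domesticus, Columba_giganteus, Danio_giganteus, Escherichia_australis, Felis_longipes, Gallus_arenarius, Gorilla_giganteus, Helarctos_maculatus, Hylobates_minor, Lycaon_arenarius, Oryzias_orientalis, Rattus_occidentalis, Salmo_albus, Schizosaccharomyces_orientalis, Secale_robustus, Solenopsis_borealis, Staphylococcus_elegans, Turdus_sapiens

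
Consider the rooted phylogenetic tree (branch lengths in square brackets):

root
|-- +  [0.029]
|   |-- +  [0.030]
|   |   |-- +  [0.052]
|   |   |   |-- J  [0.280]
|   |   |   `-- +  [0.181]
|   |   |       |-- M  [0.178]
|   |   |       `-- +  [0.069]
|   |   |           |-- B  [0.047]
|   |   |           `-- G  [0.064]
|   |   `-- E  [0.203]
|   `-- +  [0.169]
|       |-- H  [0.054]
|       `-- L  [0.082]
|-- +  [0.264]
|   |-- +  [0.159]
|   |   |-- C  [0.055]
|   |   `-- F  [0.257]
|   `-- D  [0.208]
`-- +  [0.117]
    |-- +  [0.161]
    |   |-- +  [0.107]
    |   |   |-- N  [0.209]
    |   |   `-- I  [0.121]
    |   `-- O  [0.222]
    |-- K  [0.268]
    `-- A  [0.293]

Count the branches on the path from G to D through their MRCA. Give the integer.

8

The MRCA of G and D is the root of the tree.
From G up to that node: 6 branches. From D up to the same node: 2 branches. Total: 6 + 2 = 8.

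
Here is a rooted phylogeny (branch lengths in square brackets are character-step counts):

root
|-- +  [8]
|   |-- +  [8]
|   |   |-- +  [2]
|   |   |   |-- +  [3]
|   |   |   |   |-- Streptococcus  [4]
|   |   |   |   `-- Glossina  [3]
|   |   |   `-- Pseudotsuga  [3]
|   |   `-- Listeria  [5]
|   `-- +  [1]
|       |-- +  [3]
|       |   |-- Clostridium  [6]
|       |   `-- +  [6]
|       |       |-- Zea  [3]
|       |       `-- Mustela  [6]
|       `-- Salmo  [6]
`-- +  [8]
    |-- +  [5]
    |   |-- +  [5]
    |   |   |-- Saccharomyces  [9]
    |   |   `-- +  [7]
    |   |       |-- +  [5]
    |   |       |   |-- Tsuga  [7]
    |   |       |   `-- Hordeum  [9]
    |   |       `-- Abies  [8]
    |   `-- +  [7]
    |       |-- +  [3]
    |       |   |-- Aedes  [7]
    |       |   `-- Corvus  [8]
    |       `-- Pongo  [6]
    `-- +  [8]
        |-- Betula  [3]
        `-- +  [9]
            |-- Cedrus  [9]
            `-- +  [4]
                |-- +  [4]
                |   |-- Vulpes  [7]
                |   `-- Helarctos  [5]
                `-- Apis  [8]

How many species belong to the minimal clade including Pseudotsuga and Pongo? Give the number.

The MRCA of Pseudotsuga and Pongo is the root, so the clade is the entire tree.
That clade contains 20 terminal taxa: Abies, Aedes, Apis, Betula, Cedrus, Clostridium, Corvus, Glossina, Helarctos, Hordeum, Listeria, Mustela, Pongo, Pseudotsuga, Saccharomyces, Salmo, Streptococcus, Tsuga, Vulpes, Zea.

20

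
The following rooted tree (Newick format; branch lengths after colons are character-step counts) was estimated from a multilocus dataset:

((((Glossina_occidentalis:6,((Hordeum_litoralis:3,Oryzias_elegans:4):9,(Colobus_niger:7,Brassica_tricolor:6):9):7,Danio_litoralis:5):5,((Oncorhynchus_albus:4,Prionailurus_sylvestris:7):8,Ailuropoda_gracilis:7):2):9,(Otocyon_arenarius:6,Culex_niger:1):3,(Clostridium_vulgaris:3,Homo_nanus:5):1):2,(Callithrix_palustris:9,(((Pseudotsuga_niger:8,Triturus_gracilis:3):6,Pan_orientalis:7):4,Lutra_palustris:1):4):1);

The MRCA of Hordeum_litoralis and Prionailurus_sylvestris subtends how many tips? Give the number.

The MRCA of Hordeum_litoralis and Prionailurus_sylvestris is the node subtending ((Glossina_occidentalis,((Hordeum_litoralis,Oryzias_elegans),(Colobus_niger,Brassica_tricolor)),Danio_litoralis),((Oncorhynchus_albus,Prionailurus_sylvestris),Ailuropoda_gracilis)).
That clade contains 9 terminal taxa: Ailuropoda_gracilis, Brassica_tricolor, Colobus_niger, Danio_litoralis, Glossina_occidentalis, Hordeum_litoralis, Oncorhynchus_albus, Oryzias_elegans, Prionailurus_sylvestris.

9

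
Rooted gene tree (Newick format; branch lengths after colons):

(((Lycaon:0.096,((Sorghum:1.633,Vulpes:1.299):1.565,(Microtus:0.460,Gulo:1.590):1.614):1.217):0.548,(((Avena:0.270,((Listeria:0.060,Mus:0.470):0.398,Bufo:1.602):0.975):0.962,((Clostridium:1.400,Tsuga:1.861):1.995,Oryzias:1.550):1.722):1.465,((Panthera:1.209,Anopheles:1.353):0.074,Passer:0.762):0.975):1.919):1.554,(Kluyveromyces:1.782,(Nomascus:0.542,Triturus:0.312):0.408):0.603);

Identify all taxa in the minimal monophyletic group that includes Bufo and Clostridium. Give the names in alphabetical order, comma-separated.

Tracing Bufo: it sits inside ((Listeria,Mus),Bufo).
Tracing Clostridium: it sits inside (Clostridium,Tsuga).
The smallest clade enclosing both is ((Avena,((Listeria,Mus),Bufo)),((Clostridium,Tsuga),Oryzias)); the answer is its 7 terminal taxa in alphabetical order.

Avena, Bufo, Clostridium, Listeria, Mus, Oryzias, Tsuga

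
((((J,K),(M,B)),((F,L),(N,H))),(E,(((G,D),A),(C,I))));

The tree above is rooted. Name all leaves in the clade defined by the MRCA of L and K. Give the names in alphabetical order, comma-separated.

B, F, H, J, K, L, M, N

Tracing L: it sits inside (F,L).
Tracing K: it sits inside (J,K).
The smallest clade enclosing both is (((J,K),(M,B)),((F,L),(N,H))); the answer is its 8 terminal taxa in alphabetical order.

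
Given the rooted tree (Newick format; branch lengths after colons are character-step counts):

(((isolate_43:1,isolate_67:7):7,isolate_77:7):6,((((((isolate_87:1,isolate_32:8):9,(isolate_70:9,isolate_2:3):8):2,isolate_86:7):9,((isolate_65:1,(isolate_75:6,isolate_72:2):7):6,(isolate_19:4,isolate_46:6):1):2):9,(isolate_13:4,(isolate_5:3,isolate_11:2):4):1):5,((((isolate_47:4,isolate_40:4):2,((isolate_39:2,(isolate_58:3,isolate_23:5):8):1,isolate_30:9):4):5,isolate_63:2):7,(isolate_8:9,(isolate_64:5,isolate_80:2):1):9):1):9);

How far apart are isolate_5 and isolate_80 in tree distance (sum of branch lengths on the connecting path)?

26

The path runs isolate_5 → … → MRCA → … → isolate_80; the MRCA is the node subtending ((((((isolate_87,isolate_32),(isolate_70,isolate_2)),isolate_86),((isolate_65,(isolate_75,isolate_72)),(isolate_19,isolate_46))),(isolate_13,(isolate_5,isolate_11))),((((isolate_47,isolate_40),((isolate_39,(isolate_58,isolate_23)),isolate_30)),isolate_63),(isolate_8,(isolate_64,isolate_80)))).
Branch lengths along that path: 3 + 4 + 1 + 5 + 1 + 9 + 1 + 2 = 26.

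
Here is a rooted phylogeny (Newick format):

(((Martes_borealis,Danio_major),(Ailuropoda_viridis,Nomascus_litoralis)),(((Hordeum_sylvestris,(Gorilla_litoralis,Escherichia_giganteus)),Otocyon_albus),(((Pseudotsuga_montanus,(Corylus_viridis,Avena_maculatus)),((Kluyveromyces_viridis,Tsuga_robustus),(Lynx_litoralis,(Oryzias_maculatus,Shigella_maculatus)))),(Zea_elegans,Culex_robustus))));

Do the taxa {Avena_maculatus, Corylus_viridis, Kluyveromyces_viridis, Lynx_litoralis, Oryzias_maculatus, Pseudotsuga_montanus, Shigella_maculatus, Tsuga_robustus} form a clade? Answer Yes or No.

Yes

The most recent common ancestor of these taxa subtends ((Pseudotsuga_montanus,(Corylus_viridis,Avena_maculatus)),((Kluyveromyces_viridis,Tsuga_robustus),(Lynx_litoralis,(Oryzias_maculatus,Shigella_maculatus)))).
That clade has exactly 8 tips — every listed taxon and nothing else — so the group is monophyletic.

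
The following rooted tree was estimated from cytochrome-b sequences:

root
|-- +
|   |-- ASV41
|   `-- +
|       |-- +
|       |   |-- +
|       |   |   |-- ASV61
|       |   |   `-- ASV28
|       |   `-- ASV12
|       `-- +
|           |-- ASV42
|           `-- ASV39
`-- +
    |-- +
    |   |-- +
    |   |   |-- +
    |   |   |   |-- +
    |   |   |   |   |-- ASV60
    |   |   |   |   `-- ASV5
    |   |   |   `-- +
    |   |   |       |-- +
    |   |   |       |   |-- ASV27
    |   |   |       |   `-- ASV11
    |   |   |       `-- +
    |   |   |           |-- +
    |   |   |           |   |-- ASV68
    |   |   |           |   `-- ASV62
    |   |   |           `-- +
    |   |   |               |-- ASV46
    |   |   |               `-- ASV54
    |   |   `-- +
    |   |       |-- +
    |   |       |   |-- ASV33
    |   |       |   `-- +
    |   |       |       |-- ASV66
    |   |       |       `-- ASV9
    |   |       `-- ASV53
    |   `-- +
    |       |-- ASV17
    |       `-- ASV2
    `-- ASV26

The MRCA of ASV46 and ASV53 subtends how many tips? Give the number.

12

The MRCA of ASV46 and ASV53 is the node subtending (((ASV60,ASV5),((ASV27,ASV11),((ASV68,ASV62),(ASV46,ASV54)))),((ASV33,(ASV66,ASV9)),ASV53)).
That clade contains 12 terminal taxa: ASV11, ASV27, ASV33, ASV46, ASV5, ASV53, ASV54, ASV60, ASV62, ASV66, ASV68, ASV9.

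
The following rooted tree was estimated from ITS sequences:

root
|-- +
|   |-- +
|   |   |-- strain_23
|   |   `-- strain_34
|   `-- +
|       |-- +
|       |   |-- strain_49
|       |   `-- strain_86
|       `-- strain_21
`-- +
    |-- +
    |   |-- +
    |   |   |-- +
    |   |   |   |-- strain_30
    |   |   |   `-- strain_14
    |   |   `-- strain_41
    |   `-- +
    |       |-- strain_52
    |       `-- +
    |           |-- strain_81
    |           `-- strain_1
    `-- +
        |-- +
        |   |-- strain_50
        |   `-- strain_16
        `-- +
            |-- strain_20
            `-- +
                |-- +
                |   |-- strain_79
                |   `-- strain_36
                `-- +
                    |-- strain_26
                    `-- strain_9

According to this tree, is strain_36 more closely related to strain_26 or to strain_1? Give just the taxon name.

strain_26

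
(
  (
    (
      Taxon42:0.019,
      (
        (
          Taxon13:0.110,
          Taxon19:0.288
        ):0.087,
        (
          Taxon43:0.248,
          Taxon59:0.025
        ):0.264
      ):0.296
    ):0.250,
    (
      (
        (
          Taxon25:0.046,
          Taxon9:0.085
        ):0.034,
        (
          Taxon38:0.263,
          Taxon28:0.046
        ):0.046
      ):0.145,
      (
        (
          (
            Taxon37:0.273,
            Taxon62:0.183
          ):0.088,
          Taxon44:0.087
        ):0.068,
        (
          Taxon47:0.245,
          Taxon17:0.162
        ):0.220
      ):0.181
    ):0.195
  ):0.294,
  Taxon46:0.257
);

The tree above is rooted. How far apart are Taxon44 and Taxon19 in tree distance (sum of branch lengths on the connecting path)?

1.452

The path runs Taxon44 → … → MRCA → … → Taxon19; the MRCA is the node subtending ((Taxon42,((Taxon13,Taxon19),(Taxon43,Taxon59))),(((Taxon25,Taxon9),(Taxon38,Taxon28)),(((Taxon37,Taxon62),Taxon44),(Taxon47,Taxon17)))).
Branch lengths along that path: 0.087 + 0.068 + 0.181 + 0.195 + 0.250 + 0.296 + 0.087 + 0.288 = 1.452.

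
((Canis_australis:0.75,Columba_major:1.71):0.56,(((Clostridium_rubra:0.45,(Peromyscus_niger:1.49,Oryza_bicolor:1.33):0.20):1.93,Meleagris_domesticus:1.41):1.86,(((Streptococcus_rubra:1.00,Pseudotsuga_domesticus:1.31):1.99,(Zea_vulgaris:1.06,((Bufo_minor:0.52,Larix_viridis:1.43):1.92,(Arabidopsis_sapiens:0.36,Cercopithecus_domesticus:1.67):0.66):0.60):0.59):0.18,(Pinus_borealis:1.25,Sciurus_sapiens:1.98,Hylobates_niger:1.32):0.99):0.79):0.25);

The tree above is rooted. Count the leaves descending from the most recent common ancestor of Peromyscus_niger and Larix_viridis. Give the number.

14

The MRCA of Peromyscus_niger and Larix_viridis is the node subtending (((Clostridium_rubra,(Peromyscus_niger,Oryza_bicolor)),Meleagris_domesticus),(((Streptococcus_rubra,Pseudotsuga_domesticus),(Zea_vulgaris,((Bufo_minor,Larix_viridis),(Arabidopsis_sapiens,Cercopithecus_domesticus)))),(Pinus_borealis,Sciurus_sapiens,Hylobates_niger))).
That clade contains 14 terminal taxa: Arabidopsis_sapiens, Bufo_minor, Cercopithecus_domesticus, Clostridium_rubra, Hylobates_niger, Larix_viridis, Meleagris_domesticus, Oryza_bicolor, Peromyscus_niger, Pinus_borealis, Pseudotsuga_domesticus, Sciurus_sapiens, Streptococcus_rubra, Zea_vulgaris.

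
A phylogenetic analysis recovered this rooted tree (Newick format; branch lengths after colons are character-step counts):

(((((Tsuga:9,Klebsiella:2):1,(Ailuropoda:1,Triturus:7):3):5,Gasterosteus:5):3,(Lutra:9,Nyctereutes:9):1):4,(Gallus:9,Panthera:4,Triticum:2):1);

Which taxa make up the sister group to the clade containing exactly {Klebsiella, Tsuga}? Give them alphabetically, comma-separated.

Ailuropoda, Triturus

The clade containing exactly {Klebsiella, Tsuga} attaches to the tree at the node subtending ((Tsuga,Klebsiella),(Ailuropoda,Triturus)).
The other lineage descending from that same node — the sister group — is (Ailuropoda,Triturus); its 2 tips in alphabetical order are the answer.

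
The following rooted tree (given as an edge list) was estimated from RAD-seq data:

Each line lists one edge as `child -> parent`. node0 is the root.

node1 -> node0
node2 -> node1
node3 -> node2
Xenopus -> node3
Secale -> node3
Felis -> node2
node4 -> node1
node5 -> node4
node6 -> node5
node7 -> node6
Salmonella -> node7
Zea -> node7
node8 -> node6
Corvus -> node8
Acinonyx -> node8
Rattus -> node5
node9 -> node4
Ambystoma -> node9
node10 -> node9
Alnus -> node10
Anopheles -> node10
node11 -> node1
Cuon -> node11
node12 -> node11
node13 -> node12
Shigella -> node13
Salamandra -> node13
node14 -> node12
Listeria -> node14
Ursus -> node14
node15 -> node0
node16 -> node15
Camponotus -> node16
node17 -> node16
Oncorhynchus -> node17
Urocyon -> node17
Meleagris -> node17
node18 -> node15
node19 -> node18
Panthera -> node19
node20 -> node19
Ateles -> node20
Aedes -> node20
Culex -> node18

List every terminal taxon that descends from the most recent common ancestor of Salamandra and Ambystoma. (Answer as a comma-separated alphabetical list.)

Tracing Salamandra: it sits inside (Shigella,Salamandra).
Tracing Ambystoma: it sits inside (Ambystoma,(Alnus,Anopheles)).
The smallest clade enclosing both is (((Xenopus,Secale),Felis),((((Salmonella,Zea),(Corvus,Acinonyx)),Rattus),(Ambystoma,(Alnus,Anopheles))),(Cuon,((Shigella,Salamandra),(Listeria,Ursus)))); the answer is its 16 terminal taxa in alphabetical order.

Acinonyx, Alnus, Ambystoma, Anopheles, Corvus, Cuon, Felis, Listeria, Rattus, Salamandra, Salmonella, Secale, Shigella, Ursus, Xenopus, Zea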